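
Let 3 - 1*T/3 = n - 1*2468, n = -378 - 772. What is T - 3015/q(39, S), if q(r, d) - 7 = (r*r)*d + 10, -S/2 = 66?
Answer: 436160916/40151 ≈ 10863.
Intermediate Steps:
n = -1150
S = -132 (S = -2*66 = -132)
q(r, d) = 17 + d*r² (q(r, d) = 7 + ((r*r)*d + 10) = 7 + (r²*d + 10) = 7 + (d*r² + 10) = 7 + (10 + d*r²) = 17 + d*r²)
T = 10863 (T = 9 - 3*(-1150 - 1*2468) = 9 - 3*(-1150 - 2468) = 9 - 3*(-3618) = 9 + 10854 = 10863)
T - 3015/q(39, S) = 10863 - 3015/(17 - 132*39²) = 10863 - 3015/(17 - 132*1521) = 10863 - 3015/(17 - 200772) = 10863 - 3015/(-200755) = 10863 - 3015*(-1/200755) = 10863 + 603/40151 = 436160916/40151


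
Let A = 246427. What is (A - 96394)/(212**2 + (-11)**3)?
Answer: 150033/43613 ≈ 3.4401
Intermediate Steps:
(A - 96394)/(212**2 + (-11)**3) = (246427 - 96394)/(212**2 + (-11)**3) = 150033/(44944 - 1331) = 150033/43613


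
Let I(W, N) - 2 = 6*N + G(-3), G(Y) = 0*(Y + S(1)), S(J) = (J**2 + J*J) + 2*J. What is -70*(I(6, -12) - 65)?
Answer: 9450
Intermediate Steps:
S(J) = 2*J + 2*J**2 (S(J) = (J**2 + J**2) + 2*J = 2*J**2 + 2*J = 2*J + 2*J**2)
G(Y) = 0 (G(Y) = 0*(Y + 2*1*(1 + 1)) = 0*(Y + 2*1*2) = 0*(Y + 4) = 0*(4 + Y) = 0)
I(W, N) = 2 + 6*N (I(W, N) = 2 + (6*N + 0) = 2 + 6*N)
-70*(I(6, -12) - 65) = -70*((2 + 6*(-12)) - 65) = -70*((2 - 72) - 65) = -70*(-70 - 65) = -70*(-135) = 9450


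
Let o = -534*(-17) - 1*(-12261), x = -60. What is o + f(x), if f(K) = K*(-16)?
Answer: 22299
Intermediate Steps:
f(K) = -16*K
o = 21339 (o = 9078 + 12261 = 21339)
o + f(x) = 21339 - 16*(-60) = 21339 + 960 = 22299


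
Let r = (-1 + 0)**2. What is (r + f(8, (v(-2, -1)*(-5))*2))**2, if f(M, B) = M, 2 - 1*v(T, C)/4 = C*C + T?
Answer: 81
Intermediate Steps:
v(T, C) = 8 - 4*T - 4*C**2 (v(T, C) = 8 - 4*(C*C + T) = 8 - 4*(C**2 + T) = 8 - 4*(T + C**2) = 8 + (-4*T - 4*C**2) = 8 - 4*T - 4*C**2)
r = 1 (r = (-1)**2 = 1)
(r + f(8, (v(-2, -1)*(-5))*2))**2 = (1 + 8)**2 = 9**2 = 81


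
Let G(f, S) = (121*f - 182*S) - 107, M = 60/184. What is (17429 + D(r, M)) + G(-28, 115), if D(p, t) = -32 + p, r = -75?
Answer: -7103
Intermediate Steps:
M = 15/46 (M = 60*(1/184) = 15/46 ≈ 0.32609)
G(f, S) = -107 - 182*S + 121*f (G(f, S) = (-182*S + 121*f) - 107 = -107 - 182*S + 121*f)
(17429 + D(r, M)) + G(-28, 115) = (17429 + (-32 - 75)) + (-107 - 182*115 + 121*(-28)) = (17429 - 107) + (-107 - 20930 - 3388) = 17322 - 24425 = -7103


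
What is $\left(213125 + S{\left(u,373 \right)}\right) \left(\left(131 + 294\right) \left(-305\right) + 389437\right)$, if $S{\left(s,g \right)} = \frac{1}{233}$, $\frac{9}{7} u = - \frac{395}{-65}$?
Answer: $\frac{12901777032312}{233} \approx 5.5372 \cdot 10^{10}$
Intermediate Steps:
$u = \frac{553}{117}$ ($u = \frac{7 \left(- \frac{395}{-65}\right)}{9} = \frac{7 \left(\left(-395\right) \left(- \frac{1}{65}\right)\right)}{9} = \frac{7}{9} \cdot \frac{79}{13} = \frac{553}{117} \approx 4.7265$)
$S{\left(s,g \right)} = \frac{1}{233}$
$\left(213125 + S{\left(u,373 \right)}\right) \left(\left(131 + 294\right) \left(-305\right) + 389437\right) = \left(213125 + \frac{1}{233}\right) \left(\left(131 + 294\right) \left(-305\right) + 389437\right) = \frac{49658126 \left(425 \left(-305\right) + 389437\right)}{233} = \frac{49658126 \left(-129625 + 389437\right)}{233} = \frac{49658126}{233} \cdot 259812 = \frac{12901777032312}{233}$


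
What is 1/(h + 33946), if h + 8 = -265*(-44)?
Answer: 1/45598 ≈ 2.1931e-5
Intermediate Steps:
h = 11652 (h = -8 - 265*(-44) = -8 + 11660 = 11652)
1/(h + 33946) = 1/(11652 + 33946) = 1/45598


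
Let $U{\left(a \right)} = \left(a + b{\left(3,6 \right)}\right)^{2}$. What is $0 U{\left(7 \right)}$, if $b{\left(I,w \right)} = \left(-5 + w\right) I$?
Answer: $0$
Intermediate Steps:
$b{\left(I,w \right)} = I \left(-5 + w\right)$
$U{\left(a \right)} = \left(3 + a\right)^{2}$ ($U{\left(a \right)} = \left(a + 3 \left(-5 + 6\right)\right)^{2} = \left(a + 3 \cdot 1\right)^{2} = \left(a + 3\right)^{2} = \left(3 + a\right)^{2}$)
$0 U{\left(7 \right)} = 0 \left(3 + 7\right)^{2} = 0 \cdot 10^{2} = 0 \cdot 100 = 0$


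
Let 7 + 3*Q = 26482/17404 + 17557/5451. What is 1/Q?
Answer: -142303806/107084509 ≈ -1.3289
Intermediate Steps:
Q = -107084509/142303806 (Q = -7/3 + (26482/17404 + 17557/5451)/3 = -7/3 + (26482*(1/17404) + 17557*(1/5451))/3 = -7/3 + (13241/8702 + 17557/5451)/3 = -7/3 + (⅓)*(224957705/47434602) = -7/3 + 224957705/142303806 = -107084509/142303806 ≈ -0.75251)
1/Q = 1/(-107084509/142303806) = -142303806/107084509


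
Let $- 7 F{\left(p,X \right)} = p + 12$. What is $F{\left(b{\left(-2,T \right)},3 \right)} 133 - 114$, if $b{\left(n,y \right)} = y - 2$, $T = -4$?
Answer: $-228$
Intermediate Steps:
$b{\left(n,y \right)} = -2 + y$
$F{\left(p,X \right)} = - \frac{12}{7} - \frac{p}{7}$ ($F{\left(p,X \right)} = - \frac{p + 12}{7} = - \frac{12 + p}{7} = - \frac{12}{7} - \frac{p}{7}$)
$F{\left(b{\left(-2,T \right)},3 \right)} 133 - 114 = \left(- \frac{12}{7} - \frac{-2 - 4}{7}\right) 133 - 114 = \left(- \frac{12}{7} - - \frac{6}{7}\right) 133 - 114 = \left(- \frac{12}{7} + \frac{6}{7}\right) 133 - 114 = \left(- \frac{6}{7}\right) 133 - 114 = -114 - 114 = -228$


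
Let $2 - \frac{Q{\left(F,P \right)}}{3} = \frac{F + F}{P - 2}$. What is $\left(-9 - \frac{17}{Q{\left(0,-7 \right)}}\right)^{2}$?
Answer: $\frac{5041}{36} \approx 140.03$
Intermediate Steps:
$Q{\left(F,P \right)} = 6 - \frac{6 F}{-2 + P}$ ($Q{\left(F,P \right)} = 6 - 3 \frac{F + F}{P - 2} = 6 - 3 \frac{2 F}{-2 + P} = 6 - \frac{6 F}{-2 + P}$)
$\left(-9 - \frac{17}{Q{\left(0,-7 \right)}}\right)^{2} = \left(-9 - \frac{17}{6 \frac{1}{-2 - 7} \left(-2 - 7 - 0\right)}\right)^{2} = \left(-9 - \frac{17}{6 \frac{1}{-9} \left(-2 - 7 + 0\right)}\right)^{2} = \left(-9 - \frac{17}{6 \left(- \frac{1}{9}\right) \left(-9\right)}\right)^{2} = \left(-9 - \frac{17}{6}\right)^{2} = \left(- \frac{71}{6}\right)^{2} = \frac{5041}{36}$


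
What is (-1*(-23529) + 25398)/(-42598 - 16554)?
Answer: -48927/59152 ≈ -0.82714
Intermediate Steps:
(-1*(-23529) + 25398)/(-42598 - 16554) = (23529 + 25398)/(-59152) = 48927*(-1/59152) = -48927/59152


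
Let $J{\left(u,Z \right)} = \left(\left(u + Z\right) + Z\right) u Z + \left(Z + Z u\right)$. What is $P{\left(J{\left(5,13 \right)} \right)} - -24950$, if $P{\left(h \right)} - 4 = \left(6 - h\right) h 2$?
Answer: $-8711228$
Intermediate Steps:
$J{\left(u,Z \right)} = Z + Z u + Z u \left(u + 2 Z\right)$ ($J{\left(u,Z \right)} = \left(\left(Z + u\right) + Z\right) u Z + \left(Z + Z u\right) = \left(u + 2 Z\right) u Z + \left(Z + Z u\right) = u \left(u + 2 Z\right) Z + \left(Z + Z u\right) = Z u \left(u + 2 Z\right) + \left(Z + Z u\right) = Z + Z u + Z u \left(u + 2 Z\right)$)
$P{\left(h \right)} = 4 + 2 h \left(6 - h\right)$ ($P{\left(h \right)} = 4 + \left(6 - h\right) h 2 = 4 + h \left(6 - h\right) 2 = 4 + 2 h \left(6 - h\right)$)
$P{\left(J{\left(5,13 \right)} \right)} - -24950 = \left(4 - 2 \left(13 \left(1 + 5 + 5^{2} + 2 \cdot 13 \cdot 5\right)\right)^{2} + 12 \cdot 13 \left(1 + 5 + 5^{2} + 2 \cdot 13 \cdot 5\right)\right) - -24950 = \left(4 - 2 \left(13 \left(1 + 5 + 25 + 130\right)\right)^{2} + 12 \cdot 13 \left(1 + 5 + 25 + 130\right)\right) + 24950 = \left(4 - 2 \left(13 \cdot 161\right)^{2} + 12 \cdot 13 \cdot 161\right) + 24950 = \left(4 - 2 \cdot 2093^{2} + 12 \cdot 2093\right) + 24950 = \left(4 - 8761298 + 25116\right) + 24950 = -8736178 + 24950 = -8711228$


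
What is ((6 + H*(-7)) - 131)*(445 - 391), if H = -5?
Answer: -4860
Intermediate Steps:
((6 + H*(-7)) - 131)*(445 - 391) = ((6 - 5*(-7)) - 131)*(445 - 391) = ((6 + 35) - 131)*54 = (41 - 131)*54 = -90*54 = -4860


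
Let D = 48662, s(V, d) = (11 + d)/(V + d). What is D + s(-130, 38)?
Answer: 4476855/92 ≈ 48661.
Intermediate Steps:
s(V, d) = (11 + d)/(V + d)
D + s(-130, 38) = 48662 + (11 + 38)/(-130 + 38) = 48662 + 49/(-92) = 48662 - 1/92*49 = 48662 - 49/92 = 4476855/92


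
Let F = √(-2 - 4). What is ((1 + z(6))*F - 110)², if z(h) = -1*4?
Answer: 12046 + 660*I*√6 ≈ 12046.0 + 1616.7*I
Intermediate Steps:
z(h) = -4
F = I*√6 (F = √(-6) = I*√6 ≈ 2.4495*I)
((1 + z(6))*F - 110)² = ((1 - 4)*(I*√6) - 110)² = (-3*I*√6 - 110)² = (-110 - 3*I*√6)²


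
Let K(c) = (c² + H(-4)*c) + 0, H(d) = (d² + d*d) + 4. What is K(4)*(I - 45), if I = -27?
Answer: -11520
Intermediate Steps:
H(d) = 4 + 2*d² (H(d) = (d² + d²) + 4 = 2*d² + 4 = 4 + 2*d²)
K(c) = c² + 36*c (K(c) = (c² + (4 + 2*(-4)²)*c) + 0 = (c² + (4 + 2*16)*c) + 0 = (c² + (4 + 32)*c) + 0 = (c² + 36*c) + 0 = c² + 36*c)
K(4)*(I - 45) = (4*(36 + 4))*(-27 - 45) = (4*40)*(-72) = 160*(-72) = -11520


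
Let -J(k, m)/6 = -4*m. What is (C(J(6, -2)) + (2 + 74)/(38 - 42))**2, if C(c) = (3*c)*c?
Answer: 47513449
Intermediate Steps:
J(k, m) = 24*m (J(k, m) = -(-24)*m = 24*m)
C(c) = 3*c**2
(C(J(6, -2)) + (2 + 74)/(38 - 42))**2 = (3*(24*(-2))**2 + (2 + 74)/(38 - 42))**2 = (3*(-48)**2 + 76/(-4))**2 = (3*2304 + 76*(-1/4))**2 = (6912 - 19)**2 = 6893**2 = 47513449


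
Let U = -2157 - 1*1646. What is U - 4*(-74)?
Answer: -3507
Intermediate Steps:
U = -3803 (U = -2157 - 1646 = -3803)
U - 4*(-74) = -3803 - 4*(-74) = -3803 - 1*(-296) = -3803 + 296 = -3507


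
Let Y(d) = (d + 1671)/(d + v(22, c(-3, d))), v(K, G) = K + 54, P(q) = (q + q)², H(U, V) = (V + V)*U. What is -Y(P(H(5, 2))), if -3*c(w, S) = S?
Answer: -3271/1676 ≈ -1.9517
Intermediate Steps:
H(U, V) = 2*U*V (H(U, V) = (2*V)*U = 2*U*V)
c(w, S) = -S/3
P(q) = 4*q² (P(q) = (2*q)² = 4*q²)
v(K, G) = 54 + K
Y(d) = (1671 + d)/(76 + d) (Y(d) = (d + 1671)/(d + (54 + 22)) = (1671 + d)/(d + 76) = (1671 + d)/(76 + d))
-Y(P(H(5, 2))) = -(1671 + 4*(2*5*2)²)/(76 + 4*(2*5*2)²) = -(1671 + 4*20²)/(76 + 4*20²) = -(1671 + 4*400)/(76 + 4*400) = -(1671 + 1600)/(76 + 1600) = -3271/1676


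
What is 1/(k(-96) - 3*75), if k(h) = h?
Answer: -1/321 ≈ -0.0031153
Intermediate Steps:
1/(k(-96) - 3*75) = 1/(-96 - 3*75) = 1/(-96 - 225) = 1/(-321) = -1/321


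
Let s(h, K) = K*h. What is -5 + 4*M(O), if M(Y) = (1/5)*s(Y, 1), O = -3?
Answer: -37/5 ≈ -7.4000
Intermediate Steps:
M(Y) = Y/5 (M(Y) = (1/5)*(1*Y) = (1*(⅕))*Y = Y/5)
-5 + 4*M(O) = -5 + 4*((⅕)*(-3)) = -5 + 4*(-⅗) = -5 - 12/5 = -37/5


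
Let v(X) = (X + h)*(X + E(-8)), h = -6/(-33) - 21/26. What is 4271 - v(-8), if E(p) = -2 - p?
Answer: 608286/143 ≈ 4253.8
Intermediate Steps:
h = -179/286 (h = -6*(-1/33) - 21*1/26 = 2/11 - 21/26 = -179/286 ≈ -0.62587)
v(X) = (6 + X)*(-179/286 + X) (v(X) = (X - 179/286)*(X + (-2 - 1*(-8))) = (-179/286 + X)*(X + (-2 + 8)) = (-179/286 + X)*(X + 6) = (-179/286 + X)*(6 + X) = (6 + X)*(-179/286 + X))
4271 - v(-8) = 4271 - (-537/143 + (-8)**2 + (1537/286)*(-8)) = 4271 - (-537/143 + 64 - 6148/143) = 4271 - 1*2467/143 = 4271 - 2467/143 = 608286/143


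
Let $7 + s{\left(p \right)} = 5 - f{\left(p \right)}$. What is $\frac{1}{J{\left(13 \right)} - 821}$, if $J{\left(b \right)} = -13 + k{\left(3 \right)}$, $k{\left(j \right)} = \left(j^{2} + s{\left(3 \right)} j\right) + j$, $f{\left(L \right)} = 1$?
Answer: $- \frac{1}{831} \approx -0.0012034$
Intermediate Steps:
$s{\left(p \right)} = -3$ ($s{\left(p \right)} = -7 + \left(5 - 1\right) = -7 + 4 = -3$)
$k{\left(j \right)} = j^{2} - 2 j$ ($k{\left(j \right)} = \left(j^{2} - 3 j\right) + j = j^{2} - 2 j$)
$J{\left(b \right)} = -10$ ($J{\left(b \right)} = -13 + 3 \left(-2 + 3\right) = -13 + 3 \cdot 1 = -13 + 3 = -10$)
$\frac{1}{J{\left(13 \right)} - 821} = \frac{1}{-10 - 821} = \frac{1}{-831} = - \frac{1}{831}$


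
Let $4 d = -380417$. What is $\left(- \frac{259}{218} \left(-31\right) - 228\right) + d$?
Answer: $- \frac{41548803}{436} \approx -95295.0$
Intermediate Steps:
$d = - \frac{380417}{4}$ ($d = \frac{1}{4} \left(-380417\right) = - \frac{380417}{4} \approx -95104.0$)
$\left(- \frac{259}{218} \left(-31\right) - 228\right) + d = \left(- \frac{259}{218} \left(-31\right) - 228\right) - \frac{380417}{4} = \left(\left(-259\right) \frac{1}{218} \left(-31\right) - 228\right) - \frac{380417}{4} = \left(\left(- \frac{259}{218}\right) \left(-31\right) - 228\right) - \frac{380417}{4} = \left(\frac{8029}{218} - 228\right) - \frac{380417}{4} = - \frac{41675}{218} - \frac{380417}{4} = - \frac{41548803}{436}$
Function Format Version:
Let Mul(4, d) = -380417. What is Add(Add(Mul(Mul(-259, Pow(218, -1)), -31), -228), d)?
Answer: Rational(-41548803, 436) ≈ -95295.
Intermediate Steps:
d = Rational(-380417, 4) (d = Mul(Rational(1, 4), -380417) = Rational(-380417, 4) ≈ -95104.)
Add(Add(Mul(Mul(-259, Pow(218, -1)), -31), -228), d) = Add(Add(Mul(Mul(-259, Pow(218, -1)), -31), -228), Rational(-380417, 4)) = Add(Add(Mul(Mul(-259, Rational(1, 218)), -31), -228), Rational(-380417, 4)) = Add(Add(Mul(Rational(-259, 218), -31), -228), Rational(-380417, 4)) = Add(Add(Rational(8029, 218), -228), Rational(-380417, 4)) = Add(Rational(-41675, 218), Rational(-380417, 4)) = Rational(-41548803, 436)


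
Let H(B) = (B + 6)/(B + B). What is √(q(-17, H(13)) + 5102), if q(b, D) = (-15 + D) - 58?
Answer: √3400098/26 ≈ 70.921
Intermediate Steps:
H(B) = (6 + B)/(2*B) (H(B) = (6 + B)/((2*B)) = (6 + B)*(1/(2*B)) = (6 + B)/(2*B))
q(b, D) = -73 + D
√(q(-17, H(13)) + 5102) = √((-73 + (½)*(6 + 13)/13) + 5102) = √((-73 + (½)*(1/13)*19) + 5102) = √((-73 + 19/26) + 5102) = √(-1879/26 + 5102) = √(130773/26) = √3400098/26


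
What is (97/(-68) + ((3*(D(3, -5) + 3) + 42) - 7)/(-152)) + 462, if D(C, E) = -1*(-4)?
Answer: 594585/1292 ≈ 460.21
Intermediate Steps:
D(C, E) = 4
(97/(-68) + ((3*(D(3, -5) + 3) + 42) - 7)/(-152)) + 462 = (97/(-68) + ((3*(4 + 3) + 42) - 7)/(-152)) + 462 = (97*(-1/68) + ((3*7 + 42) - 7)*(-1/152)) + 462 = (-97/68 + ((21 + 42) - 7)*(-1/152)) + 462 = (-97/68 + (63 - 7)*(-1/152)) + 462 = (-97/68 + 56*(-1/152)) + 462 = (-97/68 - 7/19) + 462 = -2319/1292 + 462 = 594585/1292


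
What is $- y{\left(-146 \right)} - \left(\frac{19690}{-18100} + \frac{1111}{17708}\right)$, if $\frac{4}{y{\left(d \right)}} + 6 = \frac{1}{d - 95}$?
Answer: $\frac{39220232097}{23189245780} \approx 1.6913$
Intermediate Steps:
$y{\left(d \right)} = \frac{4}{-6 + \frac{1}{-95 + d}}$ ($y{\left(d \right)} = \frac{4}{-6 + \frac{1}{d - 95}} = \frac{4}{-6 + \frac{1}{-95 + d}}$)
$- y{\left(-146 \right)} - \left(\frac{19690}{-18100} + \frac{1111}{17708}\right) = - \frac{4 \left(95 - -146\right)}{-571 + 6 \left(-146\right)} - \left(\frac{19690}{-18100} + \frac{1111}{17708}\right) = - \frac{4 \left(95 + 146\right)}{-571 - 876} - \left(19690 \left(- \frac{1}{18100}\right) + 1111 \cdot \frac{1}{17708}\right) = - \frac{4 \cdot 241}{-1447} - \left(- \frac{1969}{1810} + \frac{1111}{17708}\right) = - \frac{4 \left(-1\right) 241}{1447} - - \frac{16428071}{16025740} = \left(-1\right) \left(- \frac{964}{1447}\right) + \frac{16428071}{16025740} = \frac{964}{1447} + \frac{16428071}{16025740} = \frac{39220232097}{23189245780}$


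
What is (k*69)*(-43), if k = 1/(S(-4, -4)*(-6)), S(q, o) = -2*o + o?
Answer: 989/8 ≈ 123.63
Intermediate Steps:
S(q, o) = -o
k = -1/24 (k = 1/(-1*(-4)*(-6)) = 1/(4*(-6)) = 1/(-24) = -1/24 ≈ -0.041667)
(k*69)*(-43) = -1/24*69*(-43) = -23/8*(-43) = 989/8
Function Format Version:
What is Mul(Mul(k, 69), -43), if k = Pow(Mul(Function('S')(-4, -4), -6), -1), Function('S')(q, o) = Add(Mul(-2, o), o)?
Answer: Rational(989, 8) ≈ 123.63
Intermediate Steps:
Function('S')(q, o) = Mul(-1, o)
k = Rational(-1, 24) (k = Pow(Mul(Mul(-1, -4), -6), -1) = Pow(Mul(4, -6), -1) = Pow(-24, -1) = Rational(-1, 24) ≈ -0.041667)
Mul(Mul(k, 69), -43) = Mul(Mul(Rational(-1, 24), 69), -43) = Mul(Rational(-23, 8), -43) = Rational(989, 8)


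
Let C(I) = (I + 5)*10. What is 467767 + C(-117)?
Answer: 466647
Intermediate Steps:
C(I) = 50 + 10*I (C(I) = (5 + I)*10 = 50 + 10*I)
467767 + C(-117) = 467767 + (50 + 10*(-117)) = 467767 + (50 - 1170) = 467767 - 1120 = 466647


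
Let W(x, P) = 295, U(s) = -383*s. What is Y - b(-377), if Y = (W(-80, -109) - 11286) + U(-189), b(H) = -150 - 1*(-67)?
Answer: 61479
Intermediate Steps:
b(H) = -83 (b(H) = -150 + 67 = -83)
Y = 61396 (Y = (295 - 11286) - 383*(-189) = -10991 + 72387 = 61396)
Y - b(-377) = 61396 - 1*(-83) = 61396 + 83 = 61479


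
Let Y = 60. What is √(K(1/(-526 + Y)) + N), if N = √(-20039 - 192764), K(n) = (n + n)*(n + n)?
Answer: √(1 + 54289*I*√212803)/233 ≈ 15.187 + 15.187*I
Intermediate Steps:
K(n) = 4*n² (K(n) = (2*n)*(2*n) = 4*n²)
N = I*√212803 (N = √(-212803) = I*√212803 ≈ 461.31*I)
√(K(1/(-526 + Y)) + N) = √(4*(1/(-526 + 60))² + I*√212803) = √(4*(1/(-466))² + I*√212803) = √(4*(-1/466)² + I*√212803) = √(4*(1/217156) + I*√212803) = √(1/54289 + I*√212803)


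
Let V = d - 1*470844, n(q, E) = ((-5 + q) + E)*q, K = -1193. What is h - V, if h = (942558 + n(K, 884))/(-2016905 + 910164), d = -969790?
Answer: 1594407396634/1106741 ≈ 1.4406e+6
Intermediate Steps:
n(q, E) = q*(-5 + E + q) (n(q, E) = (-5 + E + q)*q = q*(-5 + E + q))
V = -1440634 (V = -969790 - 1*470844 = -969790 - 470844 = -1440634)
h = -1317160/1106741 (h = (942558 - 1193*(-5 + 884 - 1193))/(-2016905 + 910164) = (942558 - 1193*(-314))/(-1106741) = (942558 + 374602)*(-1/1106741) = 1317160*(-1/1106741) = -1317160/1106741 ≈ -1.1901)
h - V = -1317160/1106741 - 1*(-1440634) = -1317160/1106741 + 1440634 = 1594407396634/1106741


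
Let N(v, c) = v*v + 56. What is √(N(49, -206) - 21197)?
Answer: 2*I*√4685 ≈ 136.89*I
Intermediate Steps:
N(v, c) = 56 + v² (N(v, c) = v² + 56 = 56 + v²)
√(N(49, -206) - 21197) = √((56 + 49²) - 21197) = √((56 + 2401) - 21197) = √(2457 - 21197) = √(-18740) = 2*I*√4685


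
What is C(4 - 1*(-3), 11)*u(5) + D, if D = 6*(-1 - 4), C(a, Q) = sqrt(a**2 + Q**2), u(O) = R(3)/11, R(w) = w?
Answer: -30 + 3*sqrt(170)/11 ≈ -26.444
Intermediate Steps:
u(O) = 3/11
C(a, Q) = sqrt(Q**2 + a**2)
D = -30 (D = 6*(-5) = -30)
C(4 - 1*(-3), 11)*u(5) + D = sqrt(11**2 + (4 - 1*(-3))**2)*(3/11) - 30 = sqrt(121 + (4 + 3)**2)*(3/11) - 30 = sqrt(121 + 7**2)*(3/11) - 30 = sqrt(121 + 49)*(3/11) - 30 = sqrt(170)*(3/11) - 30 = 3*sqrt(170)/11 - 30 = -30 + 3*sqrt(170)/11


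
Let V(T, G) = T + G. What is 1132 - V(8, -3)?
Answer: 1127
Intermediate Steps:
V(T, G) = G + T
1132 - V(8, -3) = 1132 - (-3 + 8) = 1132 - 1*5 = 1132 - 5 = 1127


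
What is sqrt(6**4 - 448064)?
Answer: 4*I*sqrt(27923) ≈ 668.41*I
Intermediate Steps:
sqrt(6**4 - 448064) = sqrt(1296 - 448064) = sqrt(-446768) = 4*I*sqrt(27923)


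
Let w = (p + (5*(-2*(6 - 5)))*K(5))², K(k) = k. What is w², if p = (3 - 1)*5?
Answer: 2560000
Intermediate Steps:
p = 10 (p = 2*5 = 10)
w = 1600 (w = (10 + (5*(-2*(6 - 5)))*5)² = (10 + (5*(-2*1))*5)² = (10 + (5*(-2))*5)² = (10 - 10*5)² = (10 - 50)² = (-40)² = 1600)
w² = 1600² = 2560000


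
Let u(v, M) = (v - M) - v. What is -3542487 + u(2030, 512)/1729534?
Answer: -3063425855785/864767 ≈ -3.5425e+6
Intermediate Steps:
u(v, M) = -M
-3542487 + u(2030, 512)/1729534 = -3542487 - 1*512/1729534 = -3542487 - 512*1/1729534 = -3542487 - 256/864767 = -3063425855785/864767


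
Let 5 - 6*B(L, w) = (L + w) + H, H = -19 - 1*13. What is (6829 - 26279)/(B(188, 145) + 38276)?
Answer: -5835/11468 ≈ -0.50881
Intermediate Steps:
H = -32 (H = -19 - 13 = -32)
B(L, w) = 37/6 - L/6 - w/6 (B(L, w) = 5/6 - ((L + w) - 32)/6 = 5/6 - (-32 + L + w)/6 = 5/6 + (16/3 - L/6 - w/6) = 37/6 - L/6 - w/6)
(6829 - 26279)/(B(188, 145) + 38276) = (6829 - 26279)/((37/6 - 1/6*188 - 1/6*145) + 38276) = -19450/((37/6 - 94/3 - 145/6) + 38276) = -19450/(-148/3 + 38276) = -19450/114680/3 = -19450*3/114680 = -5835/11468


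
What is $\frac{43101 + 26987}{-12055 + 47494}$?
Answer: $\frac{70088}{35439} \approx 1.9777$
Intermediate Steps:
$\frac{43101 + 26987}{-12055 + 47494} = \frac{70088}{35439}$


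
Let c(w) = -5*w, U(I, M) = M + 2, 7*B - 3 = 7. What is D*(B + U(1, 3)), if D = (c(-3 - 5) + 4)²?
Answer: 87120/7 ≈ 12446.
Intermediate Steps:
B = 10/7 (B = 3/7 + (⅐)*7 = 3/7 + 1 = 10/7 ≈ 1.4286)
U(I, M) = 2 + M
D = 1936 (D = (-5*(-3 - 5) + 4)² = (-5*(-8) + 4)² = (40 + 4)² = 44² = 1936)
D*(B + U(1, 3)) = 1936*(10/7 + (2 + 3)) = 1936*(10/7 + 5) = 1936*(45/7) = 87120/7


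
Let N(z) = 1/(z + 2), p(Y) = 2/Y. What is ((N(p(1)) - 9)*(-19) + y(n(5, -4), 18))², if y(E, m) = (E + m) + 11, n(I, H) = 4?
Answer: 635209/16 ≈ 39701.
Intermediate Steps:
y(E, m) = 11 + E + m
N(z) = 1/(2 + z)
((N(p(1)) - 9)*(-19) + y(n(5, -4), 18))² = ((1/(2 + 2/1) - 9)*(-19) + (11 + 4 + 18))² = ((1/(2 + 2*1) - 9)*(-19) + 33)² = ((1/(2 + 2) - 9)*(-19) + 33)² = ((1/4 - 9)*(-19) + 33)² = ((¼ - 9)*(-19) + 33)² = (-35/4*(-19) + 33)² = (665/4 + 33)² = (797/4)² = 635209/16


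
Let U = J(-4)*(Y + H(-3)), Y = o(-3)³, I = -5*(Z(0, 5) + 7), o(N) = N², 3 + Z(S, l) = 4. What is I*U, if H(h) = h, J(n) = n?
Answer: 116160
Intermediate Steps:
Z(S, l) = 1 (Z(S, l) = -3 + 4 = 1)
I = -40 (I = -5*(1 + 7) = -5*8 = -40)
Y = 729 (Y = ((-3)²)³ = 9³ = 729)
U = -2904 (U = -4*(729 - 3) = -4*726 = -2904)
I*U = -40*(-2904) = 116160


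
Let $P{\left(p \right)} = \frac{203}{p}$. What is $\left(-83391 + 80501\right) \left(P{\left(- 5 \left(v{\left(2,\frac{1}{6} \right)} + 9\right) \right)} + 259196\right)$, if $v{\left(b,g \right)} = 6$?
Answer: $- \frac{11236029266}{15} \approx -7.4907 \cdot 10^{8}$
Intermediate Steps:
$\left(-83391 + 80501\right) \left(P{\left(- 5 \left(v{\left(2,\frac{1}{6} \right)} + 9\right) \right)} + 259196\right) = \left(-83391 + 80501\right) \left(\frac{203}{\left(-5\right) \left(6 + 9\right)} + 259196\right) = - 2890 \left(\frac{203}{\left(-5\right) 15} + 259196\right) = - 2890 \left(\frac{203}{-75} + 259196\right) = - 2890 \left(203 \left(- \frac{1}{75}\right) + 259196\right) = - 2890 \left(- \frac{203}{75} + 259196\right) = \left(-2890\right) \frac{19439497}{75} = - \frac{11236029266}{15}$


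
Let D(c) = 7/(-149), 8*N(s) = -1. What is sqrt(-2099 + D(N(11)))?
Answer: I*sqrt(46600942)/149 ≈ 45.815*I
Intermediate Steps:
N(s) = -1/8 (N(s) = (1/8)*(-1) = -1/8)
D(c) = -7/149 (D(c) = 7*(-1/149) = -7/149)
sqrt(-2099 + D(N(11))) = sqrt(-2099 - 7/149) = sqrt(-312758/149) = I*sqrt(46600942)/149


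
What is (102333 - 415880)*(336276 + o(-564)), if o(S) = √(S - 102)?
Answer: -105438330972 - 940641*I*√74 ≈ -1.0544e+11 - 8.0917e+6*I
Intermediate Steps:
o(S) = √(-102 + S)
(102333 - 415880)*(336276 + o(-564)) = (102333 - 415880)*(336276 + √(-102 - 564)) = -313547*(336276 + √(-666)) = -313547*(336276 + 3*I*√74) = -105438330972 - 940641*I*√74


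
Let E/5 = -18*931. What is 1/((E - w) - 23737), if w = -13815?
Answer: -1/93712 ≈ -1.0671e-5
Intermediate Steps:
E = -83790 (E = 5*(-18*931) = 5*(-16758) = -83790)
1/((E - w) - 23737) = 1/((-83790 - 1*(-13815)) - 23737) = 1/((-83790 + 13815) - 23737) = 1/(-69975 - 23737) = 1/(-93712) = -1/93712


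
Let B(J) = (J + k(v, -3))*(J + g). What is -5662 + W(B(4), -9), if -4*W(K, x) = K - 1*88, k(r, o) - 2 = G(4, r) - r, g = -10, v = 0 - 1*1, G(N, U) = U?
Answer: -5631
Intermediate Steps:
v = -1 (v = 0 - 1 = -1)
k(r, o) = 2 (k(r, o) = 2 + (r - r) = 2 + 0 = 2)
B(J) = (-10 + J)*(2 + J) (B(J) = (J + 2)*(J - 10) = (2 + J)*(-10 + J) = (-10 + J)*(2 + J))
W(K, x) = 22 - K/4 (W(K, x) = -(K - 1*88)/4 = -(K - 88)/4 = -(-88 + K)/4 = 22 - K/4)
-5662 + W(B(4), -9) = -5662 + (22 - (-20 + 4² - 8*4)/4) = -5662 + (22 - (-20 + 16 - 32)/4) = -5662 + (22 - ¼*(-36)) = -5662 + (22 + 9) = -5662 + 31 = -5631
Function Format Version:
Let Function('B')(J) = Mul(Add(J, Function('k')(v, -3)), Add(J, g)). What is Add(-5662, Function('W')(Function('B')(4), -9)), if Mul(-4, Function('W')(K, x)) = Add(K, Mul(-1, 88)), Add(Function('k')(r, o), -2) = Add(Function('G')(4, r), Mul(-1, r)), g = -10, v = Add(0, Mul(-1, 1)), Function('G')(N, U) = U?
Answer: -5631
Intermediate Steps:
v = -1 (v = Add(0, -1) = -1)
Function('k')(r, o) = 2 (Function('k')(r, o) = Add(2, Add(r, Mul(-1, r))) = Add(2, 0) = 2)
Function('B')(J) = Mul(Add(-10, J), Add(2, J)) (Function('B')(J) = Mul(Add(J, 2), Add(J, -10)) = Mul(Add(2, J), Add(-10, J)) = Mul(Add(-10, J), Add(2, J)))
Function('W')(K, x) = Add(22, Mul(Rational(-1, 4), K)) (Function('W')(K, x) = Mul(Rational(-1, 4), Add(K, Mul(-1, 88))) = Mul(Rational(-1, 4), Add(K, -88)) = Mul(Rational(-1, 4), Add(-88, K)) = Add(22, Mul(Rational(-1, 4), K)))
Add(-5662, Function('W')(Function('B')(4), -9)) = Add(-5662, Add(22, Mul(Rational(-1, 4), Add(-20, Pow(4, 2), Mul(-8, 4))))) = Add(-5662, Add(22, Mul(Rational(-1, 4), Add(-20, 16, -32)))) = Add(-5662, Add(22, Mul(Rational(-1, 4), -36))) = Add(-5662, Add(22, 9)) = Add(-5662, 31) = -5631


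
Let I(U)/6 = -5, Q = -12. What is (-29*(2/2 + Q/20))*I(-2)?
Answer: 348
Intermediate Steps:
I(U) = -30 (I(U) = 6*(-5) = -30)
(-29*(2/2 + Q/20))*I(-2) = -29*(2/2 - 12/20)*(-30) = -29*(2*(1/2) - 12*1/20)*(-30) = -29*(1 - 3/5)*(-30) = -29*2/5*(-30) = -58/5*(-30) = 348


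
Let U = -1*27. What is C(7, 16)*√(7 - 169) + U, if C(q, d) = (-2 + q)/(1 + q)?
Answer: -27 + 45*I*√2/8 ≈ -27.0 + 7.9549*I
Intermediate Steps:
C(q, d) = (-2 + q)/(1 + q)
U = -27
C(7, 16)*√(7 - 169) + U = ((-2 + 7)/(1 + 7))*√(7 - 169) - 27 = (5/8)*√(-162) - 27 = ((⅛)*5)*(9*I*√2) - 27 = 5*(9*I*√2)/8 - 27 = 45*I*√2/8 - 27 = -27 + 45*I*√2/8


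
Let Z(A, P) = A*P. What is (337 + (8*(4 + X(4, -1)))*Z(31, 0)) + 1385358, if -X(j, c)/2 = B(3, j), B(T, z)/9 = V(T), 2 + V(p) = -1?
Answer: 1385695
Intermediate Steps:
V(p) = -3 (V(p) = -2 - 1 = -3)
B(T, z) = -27 (B(T, z) = 9*(-3) = -27)
X(j, c) = 54 (X(j, c) = -2*(-27) = 54)
(337 + (8*(4 + X(4, -1)))*Z(31, 0)) + 1385358 = (337 + (8*(4 + 54))*(31*0)) + 1385358 = (337 + (8*58)*0) + 1385358 = (337 + 464*0) + 1385358 = (337 + 0) + 1385358 = 337 + 1385358 = 1385695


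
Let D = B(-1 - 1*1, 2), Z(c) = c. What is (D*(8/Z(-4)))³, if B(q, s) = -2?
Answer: 64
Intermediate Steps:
D = -2
(D*(8/Z(-4)))³ = (-16/(-4))³ = (-16*(-1)/4)³ = (-2*(-2))³ = 4³ = 64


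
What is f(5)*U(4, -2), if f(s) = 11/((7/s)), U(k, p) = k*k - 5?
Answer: 605/7 ≈ 86.429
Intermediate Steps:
U(k, p) = -5 + k² (U(k, p) = k² - 5 = -5 + k²)
f(s) = 11*s/7 (f(s) = 11*(s/7) = 11*s/7)
f(5)*U(4, -2) = ((11/7)*5)*(-5 + 4²) = 55*(-5 + 16)/7 = (55/7)*11 = 605/7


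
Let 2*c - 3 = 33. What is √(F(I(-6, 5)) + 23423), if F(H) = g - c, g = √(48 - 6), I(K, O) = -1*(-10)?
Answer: √(23405 + √42) ≈ 153.01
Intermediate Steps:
I(K, O) = 10
c = 18 (c = 3/2 + (½)*33 = 3/2 + 33/2 = 18)
g = √42 ≈ 6.4807
F(H) = -18 + √42 (F(H) = √42 - 1*18 = √42 - 18 = -18 + √42)
√(F(I(-6, 5)) + 23423) = √((-18 + √42) + 23423) = √(23405 + √42)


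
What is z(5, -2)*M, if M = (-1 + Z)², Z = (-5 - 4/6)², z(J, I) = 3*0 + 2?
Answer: 156800/81 ≈ 1935.8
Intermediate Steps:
z(J, I) = 2 (z(J, I) = 0 + 2 = 2)
Z = 289/9 (Z = (-5 - 4*⅙)² = (-5 - ⅔)² = (-17/3)² = 289/9 ≈ 32.111)
M = 78400/81 (M = (-1 + 289/9)² = (280/9)² = 78400/81 ≈ 967.90)
z(5, -2)*M = 2*(78400/81) = 156800/81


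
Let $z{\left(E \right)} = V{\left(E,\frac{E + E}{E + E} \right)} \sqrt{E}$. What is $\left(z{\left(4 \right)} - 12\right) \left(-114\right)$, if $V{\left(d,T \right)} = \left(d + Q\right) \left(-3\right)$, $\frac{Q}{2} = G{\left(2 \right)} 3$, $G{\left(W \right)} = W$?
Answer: $12312$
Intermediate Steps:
$Q = 12$ ($Q = 2 \cdot 2 \cdot 3 = 2 \cdot 6 = 12$)
$V{\left(d,T \right)} = -36 - 3 d$ ($V{\left(d,T \right)} = \left(d + 12\right) \left(-3\right) = \left(12 + d\right) \left(-3\right) = -36 - 3 d$)
$z{\left(E \right)} = \sqrt{E} \left(-36 - 3 E\right)$ ($z{\left(E \right)} = \left(-36 - 3 E\right) \sqrt{E} = \sqrt{E} \left(-36 - 3 E\right)$)
$\left(z{\left(4 \right)} - 12\right) \left(-114\right) = \left(3 \sqrt{4} \left(-12 - 4\right) - 12\right) \left(-114\right) = \left(3 \cdot 2 \left(-12 - 4\right) - 12\right) \left(-114\right) = \left(3 \cdot 2 \left(-16\right) - 12\right) \left(-114\right) = \left(-96 - 12\right) \left(-114\right) = \left(-108\right) \left(-114\right) = 12312$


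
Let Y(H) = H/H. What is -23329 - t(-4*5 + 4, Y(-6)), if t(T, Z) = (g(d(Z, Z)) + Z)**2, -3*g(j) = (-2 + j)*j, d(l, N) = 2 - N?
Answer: -209977/9 ≈ -23331.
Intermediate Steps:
Y(H) = 1
g(j) = -j*(-2 + j)/3 (g(j) = -(-2 + j)*j/3 = -j*(-2 + j)/3)
t(T, Z) = (Z + Z*(2 - Z)/3)**2 (t(T, Z) = ((2 - Z)*(2 - (2 - Z))/3 + Z)**2 = ((2 - Z)*(2 + (-2 + Z))/3 + Z)**2 = ((2 - Z)*Z/3 + Z)**2 = (Z*(2 - Z)/3 + Z)**2 = (Z + Z*(2 - Z)/3)**2)
-23329 - t(-4*5 + 4, Y(-6)) = -23329 - 1**2*(-5 + 1)**2/9 = -23329 - (-4)**2/9 = -23329 - 16/9 = -209977/9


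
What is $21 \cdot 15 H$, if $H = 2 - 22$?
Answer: $-6300$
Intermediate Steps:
$H = -20$
$21 \cdot 15 H = 21 \cdot 15 \left(-20\right) = 315 \left(-20\right) = -6300$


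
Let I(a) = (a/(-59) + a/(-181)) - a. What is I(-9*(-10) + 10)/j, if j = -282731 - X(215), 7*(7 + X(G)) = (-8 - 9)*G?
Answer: 7643300/21095435427 ≈ 0.00036232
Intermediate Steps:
X(G) = -7 - 17*G/7 (X(G) = -7 + ((-8 - 9)*G)/7 = -7 + (-17*G)/7 = -7 - 17*G/7)
j = -1975413/7 (j = -282731 - (-7 - 17/7*215) = -282731 - (-7 - 3655/7) = -282731 - 1*(-3704/7) = -282731 + 3704/7 = -1975413/7 ≈ -2.8220e+5)
I(a) = -10919*a/10679 (I(a) = (a*(-1/59) + a*(-1/181)) - a = (-a/59 - a/181) - a = -240*a/10679 - a = -10919*a/10679)
I(-9*(-10) + 10)/j = (-10919*(-9*(-10) + 10)/10679)/(-1975413/7) = -10919*(90 + 10)/10679*(-7/1975413) = -10919/10679*100*(-7/1975413) = -1091900/10679*(-7/1975413) = 7643300/21095435427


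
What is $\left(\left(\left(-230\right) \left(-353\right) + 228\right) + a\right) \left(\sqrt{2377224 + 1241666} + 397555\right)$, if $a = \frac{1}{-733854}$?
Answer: $\frac{23753483866845905}{733854} + \frac{59748924971 \sqrt{3618890}}{733854} \approx 3.2523 \cdot 10^{10}$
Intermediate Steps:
$a = - \frac{1}{733854} \approx -1.3627 \cdot 10^{-6}$
$\left(\left(\left(-230\right) \left(-353\right) + 228\right) + a\right) \left(\sqrt{2377224 + 1241666} + 397555\right) = \left(\left(\left(-230\right) \left(-353\right) + 228\right) - \frac{1}{733854}\right) \left(\sqrt{2377224 + 1241666} + 397555\right) = \left(\left(81190 + 228\right) - \frac{1}{733854}\right) \left(\sqrt{3618890} + 397555\right) = \left(81418 - \frac{1}{733854}\right) \left(397555 + \sqrt{3618890}\right) = \frac{59748924971 \left(397555 + \sqrt{3618890}\right)}{733854} = \frac{23753483866845905}{733854} + \frac{59748924971 \sqrt{3618890}}{733854}$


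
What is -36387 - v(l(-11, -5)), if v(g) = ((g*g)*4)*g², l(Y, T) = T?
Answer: -38887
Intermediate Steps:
v(g) = 4*g⁴ (v(g) = (g²*4)*g² = (4*g²)*g² = 4*g⁴)
-36387 - v(l(-11, -5)) = -36387 - 4*(-5)⁴ = -36387 - 4*625 = -36387 - 1*2500 = -36387 - 2500 = -38887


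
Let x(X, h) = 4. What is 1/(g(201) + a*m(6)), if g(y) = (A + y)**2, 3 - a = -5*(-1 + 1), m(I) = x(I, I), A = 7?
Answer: 1/43276 ≈ 2.3108e-5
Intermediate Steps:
m(I) = 4
a = 3 (a = 3 - (-5)*(-1 + 1) = 3 - (-5)*0 = 3 - 1*0 = 3 + 0 = 3)
g(y) = (7 + y)**2
1/(g(201) + a*m(6)) = 1/((7 + 201)**2 + 3*4) = 1/(208**2 + 12) = 1/(43264 + 12) = 1/43276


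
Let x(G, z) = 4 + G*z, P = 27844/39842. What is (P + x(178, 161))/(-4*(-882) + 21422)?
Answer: 285494812/248514475 ≈ 1.1488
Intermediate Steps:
P = 13922/19921 (P = 27844*(1/39842) = 13922/19921 ≈ 0.69886)
(P + x(178, 161))/(-4*(-882) + 21422) = (13922/19921 + (4 + 178*161))/(-4*(-882) + 21422) = (13922/19921 + (4 + 28658))/(3528 + 21422) = (13922/19921 + 28662)/24950 = (570989624/19921)*(1/24950) = 285494812/248514475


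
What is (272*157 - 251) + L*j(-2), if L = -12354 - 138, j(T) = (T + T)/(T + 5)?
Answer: 59109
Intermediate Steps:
j(T) = 2*T/(5 + T) (j(T) = (2*T)/(5 + T) = 2*T/(5 + T))
L = -12492 (L = -12354 - 1*138 = -12354 - 138 = -12492)
(272*157 - 251) + L*j(-2) = (272*157 - 251) - 24984*(-2)/(5 - 2) = (42704 - 251) - 24984*(-2)/3 = 42453 - 24984*(-2)/3 = 42453 - 12492*(-4/3) = 42453 + 16656 = 59109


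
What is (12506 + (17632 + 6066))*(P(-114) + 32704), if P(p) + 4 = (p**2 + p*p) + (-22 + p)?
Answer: 2119961424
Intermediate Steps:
P(p) = -26 + p + 2*p**2 (P(p) = -4 + ((p**2 + p*p) + (-22 + p)) = -4 + ((p**2 + p**2) + (-22 + p)) = -4 + (2*p**2 + (-22 + p)) = -4 + (-22 + p + 2*p**2) = -26 + p + 2*p**2)
(12506 + (17632 + 6066))*(P(-114) + 32704) = (12506 + (17632 + 6066))*((-26 - 114 + 2*(-114)**2) + 32704) = (12506 + 23698)*((-26 - 114 + 2*12996) + 32704) = 36204*((-26 - 114 + 25992) + 32704) = 36204*(25852 + 32704) = 36204*58556 = 2119961424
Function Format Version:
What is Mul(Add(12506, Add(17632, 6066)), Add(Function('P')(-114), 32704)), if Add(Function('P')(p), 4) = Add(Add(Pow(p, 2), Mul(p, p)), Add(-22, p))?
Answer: 2119961424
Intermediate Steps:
Function('P')(p) = Add(-26, p, Mul(2, Pow(p, 2))) (Function('P')(p) = Add(-4, Add(Add(Pow(p, 2), Mul(p, p)), Add(-22, p))) = Add(-4, Add(Add(Pow(p, 2), Pow(p, 2)), Add(-22, p))) = Add(-4, Add(Mul(2, Pow(p, 2)), Add(-22, p))) = Add(-4, Add(-22, p, Mul(2, Pow(p, 2)))) = Add(-26, p, Mul(2, Pow(p, 2))))
Mul(Add(12506, Add(17632, 6066)), Add(Function('P')(-114), 32704)) = Mul(Add(12506, Add(17632, 6066)), Add(Add(-26, -114, Mul(2, Pow(-114, 2))), 32704)) = Mul(Add(12506, 23698), Add(Add(-26, -114, Mul(2, 12996)), 32704)) = Mul(36204, Add(Add(-26, -114, 25992), 32704)) = Mul(36204, Add(25852, 32704)) = Mul(36204, 58556) = 2119961424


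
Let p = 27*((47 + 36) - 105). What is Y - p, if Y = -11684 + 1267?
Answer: -9823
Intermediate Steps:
Y = -10417
p = -594 (p = 27*(83 - 105) = 27*(-22) = -594)
Y - p = -10417 - 1*(-594) = -10417 + 594 = -9823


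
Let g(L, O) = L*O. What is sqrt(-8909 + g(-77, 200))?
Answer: 3*I*sqrt(2701) ≈ 155.91*I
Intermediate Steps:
sqrt(-8909 + g(-77, 200)) = sqrt(-8909 - 77*200) = sqrt(-8909 - 15400) = sqrt(-24309) = 3*I*sqrt(2701)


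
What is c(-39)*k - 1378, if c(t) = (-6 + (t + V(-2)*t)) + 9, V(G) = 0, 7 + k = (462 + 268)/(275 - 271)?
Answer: -7696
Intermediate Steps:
k = 351/2 (k = -7 + (462 + 268)/(275 - 271) = -7 + 730/4 = -7 + 730*(¼) = -7 + 365/2 = 351/2 ≈ 175.50)
c(t) = 3 + t (c(t) = (-6 + (t + 0*t)) + 9 = (-6 + (t + 0)) + 9 = (-6 + t) + 9 = 3 + t)
c(-39)*k - 1378 = (3 - 39)*(351/2) - 1378 = -36*351/2 - 1378 = -6318 - 1378 = -7696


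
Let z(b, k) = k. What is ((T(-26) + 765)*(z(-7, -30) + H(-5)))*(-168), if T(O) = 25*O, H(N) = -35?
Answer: 1255800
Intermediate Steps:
((T(-26) + 765)*(z(-7, -30) + H(-5)))*(-168) = ((25*(-26) + 765)*(-30 - 35))*(-168) = ((-650 + 765)*(-65))*(-168) = (115*(-65))*(-168) = -7475*(-168) = 1255800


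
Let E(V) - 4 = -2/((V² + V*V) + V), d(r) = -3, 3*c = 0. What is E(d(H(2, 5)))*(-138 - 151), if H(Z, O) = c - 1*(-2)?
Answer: -16762/15 ≈ -1117.5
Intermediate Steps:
c = 0 (c = (⅓)*0 = 0)
H(Z, O) = 2 (H(Z, O) = 0 - 1*(-2) = 0 + 2 = 2)
E(V) = 4 - 2/(V + 2*V²) (E(V) = 4 - 2/((V² + V*V) + V) = 4 - 2/((V² + V²) + V) = 4 - 2/(2*V² + V) = 4 - 2/(V + 2*V²))
E(d(H(2, 5)))*(-138 - 151) = (2*(-1 + 2*(-3) + 4*(-3)²)/(-3*(1 + 2*(-3))))*(-138 - 151) = (2*(-⅓)*(-1 - 6 + 4*9)/(1 - 6))*(-289) = (2*(-⅓)*(-1 - 6 + 36)/(-5))*(-289) = (2*(-⅓)*(-⅕)*29)*(-289) = (58/15)*(-289) = -16762/15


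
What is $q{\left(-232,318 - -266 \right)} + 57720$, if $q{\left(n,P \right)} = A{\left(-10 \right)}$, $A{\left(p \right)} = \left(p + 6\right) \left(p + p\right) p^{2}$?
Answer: $65720$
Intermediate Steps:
$A{\left(p \right)} = 2 p^{3} \left(6 + p\right)$ ($A{\left(p \right)} = \left(6 + p\right) 2 p p^{2} = 2 p \left(6 + p\right) p^{2} = 2 p^{3} \left(6 + p\right)$)
$q{\left(n,P \right)} = 8000$ ($q{\left(n,P \right)} = 2 \left(-10\right)^{3} \left(6 - 10\right) = 2 \left(-1000\right) \left(-4\right) = 8000$)
$q{\left(-232,318 - -266 \right)} + 57720 = 8000 + 57720 = 65720$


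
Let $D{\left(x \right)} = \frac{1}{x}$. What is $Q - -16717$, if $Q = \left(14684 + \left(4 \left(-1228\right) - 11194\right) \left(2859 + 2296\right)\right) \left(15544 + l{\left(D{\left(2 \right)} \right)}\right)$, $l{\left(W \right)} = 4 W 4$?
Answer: $-1290998657075$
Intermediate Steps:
$l{\left(W \right)} = 16 W$
$Q = -1290998673792$ ($Q = \left(14684 + \left(4 \left(-1228\right) - 11194\right) \left(2859 + 2296\right)\right) \left(15544 + \frac{16}{2}\right) = \left(14684 + \left(-4912 - 11194\right) 5155\right) \left(15544 + 16 \cdot \frac{1}{2}\right) = \left(14684 - 83026430\right) \left(15544 + 8\right) = \left(14684 - 83026430\right) 15552 = \left(-83011746\right) 15552 = -1290998673792$)
$Q - -16717 = -1290998673792 - -16717 = -1290998673792 + 16717 = -1290998657075$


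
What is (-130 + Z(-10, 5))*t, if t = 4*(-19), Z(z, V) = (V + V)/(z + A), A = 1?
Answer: 89680/9 ≈ 9964.4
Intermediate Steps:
Z(z, V) = 2*V/(1 + z) (Z(z, V) = (V + V)/(z + 1) = (2*V)/(1 + z) = 2*V/(1 + z))
t = -76
(-130 + Z(-10, 5))*t = (-130 + 2*5/(1 - 10))*(-76) = (-130 + 2*5/(-9))*(-76) = (-130 + 2*5*(-⅑))*(-76) = (-130 - 10/9)*(-76) = -1180/9*(-76) = 89680/9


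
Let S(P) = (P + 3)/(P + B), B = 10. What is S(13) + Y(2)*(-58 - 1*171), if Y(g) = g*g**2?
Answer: -42120/23 ≈ -1831.3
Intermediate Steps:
Y(g) = g**3
S(P) = (3 + P)/(10 + P) (S(P) = (P + 3)/(P + 10) = (3 + P)/(10 + P))
S(13) + Y(2)*(-58 - 1*171) = (3 + 13)/(10 + 13) + 2**3*(-58 - 1*171) = 16/23 + 8*(-58 - 171) = (1/23)*16 + 8*(-229) = 16/23 - 1832 = -42120/23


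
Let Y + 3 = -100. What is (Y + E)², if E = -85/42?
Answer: 19456921/1764 ≈ 11030.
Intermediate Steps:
Y = -103 (Y = -3 - 100 = -103)
E = -85/42 (E = -85*1/42 = -85/42 ≈ -2.0238)
(Y + E)² = (-103 - 85/42)² = (-4411/42)² = 19456921/1764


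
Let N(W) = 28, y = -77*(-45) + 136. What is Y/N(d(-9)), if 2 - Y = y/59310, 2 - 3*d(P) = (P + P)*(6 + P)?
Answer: 115019/1660680 ≈ 0.069260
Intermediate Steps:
y = 3601 (y = 3465 + 136 = 3601)
d(P) = ⅔ - 2*P*(6 + P)/3 (d(P) = ⅔ - (P + P)*(6 + P)/3 = ⅔ - 2*P*(6 + P)/3)
Y = 115019/59310 (Y = 2 - 3601/59310 = 115019/59310 ≈ 1.9393)
Y/N(d(-9)) = (115019/59310)/28 = (115019/59310)*(1/28) = 115019/1660680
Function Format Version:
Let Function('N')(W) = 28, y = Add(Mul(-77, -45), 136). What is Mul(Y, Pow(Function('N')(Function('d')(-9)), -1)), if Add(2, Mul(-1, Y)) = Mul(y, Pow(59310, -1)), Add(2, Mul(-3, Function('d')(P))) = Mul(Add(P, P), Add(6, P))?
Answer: Rational(115019, 1660680) ≈ 0.069260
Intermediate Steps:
y = 3601 (y = Add(3465, 136) = 3601)
Function('d')(P) = Add(Rational(2, 3), Mul(Rational(-2, 3), P, Add(6, P))) (Function('d')(P) = Add(Rational(2, 3), Mul(Rational(-1, 3), Mul(Add(P, P), Add(6, P)))) = Add(Rational(2, 3), Mul(Rational(-1, 3), Mul(Mul(2, P), Add(6, P)))) = Add(Rational(2, 3), Mul(Rational(-1, 3), Mul(2, P, Add(6, P)))) = Add(Rational(2, 3), Mul(Rational(-2, 3), P, Add(6, P))))
Y = Rational(115019, 59310) (Y = Add(2, Mul(-1, Mul(3601, Pow(59310, -1)))) = Add(2, Mul(-1, Mul(3601, Rational(1, 59310)))) = Add(2, Mul(-1, Rational(3601, 59310))) = Add(2, Rational(-3601, 59310)) = Rational(115019, 59310) ≈ 1.9393)
Mul(Y, Pow(Function('N')(Function('d')(-9)), -1)) = Mul(Rational(115019, 59310), Pow(28, -1)) = Mul(Rational(115019, 59310), Rational(1, 28)) = Rational(115019, 1660680)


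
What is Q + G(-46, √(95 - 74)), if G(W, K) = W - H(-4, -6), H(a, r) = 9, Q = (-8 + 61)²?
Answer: 2754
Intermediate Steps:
Q = 2809 (Q = 53² = 2809)
G(W, K) = -9 + W (G(W, K) = W - 1*9 = W - 9 = -9 + W)
Q + G(-46, √(95 - 74)) = 2809 + (-9 - 46) = 2809 - 55 = 2754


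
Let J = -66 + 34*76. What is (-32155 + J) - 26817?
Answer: -56454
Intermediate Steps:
J = 2518 (J = -66 + 2584 = 2518)
(-32155 + J) - 26817 = (-32155 + 2518) - 26817 = -29637 - 26817 = -56454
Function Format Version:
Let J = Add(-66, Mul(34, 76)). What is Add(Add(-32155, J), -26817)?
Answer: -56454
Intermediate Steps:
J = 2518 (J = Add(-66, 2584) = 2518)
Add(Add(-32155, J), -26817) = Add(Add(-32155, 2518), -26817) = Add(-29637, -26817) = -56454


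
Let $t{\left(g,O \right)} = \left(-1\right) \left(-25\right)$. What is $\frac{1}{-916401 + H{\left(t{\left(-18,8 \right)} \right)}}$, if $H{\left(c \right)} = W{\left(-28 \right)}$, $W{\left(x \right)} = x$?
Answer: $- \frac{1}{916429} \approx -1.0912 \cdot 10^{-6}$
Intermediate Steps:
$t{\left(g,O \right)} = 25$
$H{\left(c \right)} = -28$
$\frac{1}{-916401 + H{\left(t{\left(-18,8 \right)} \right)}} = \frac{1}{-916401 - 28} = \frac{1}{-916429} = - \frac{1}{916429}$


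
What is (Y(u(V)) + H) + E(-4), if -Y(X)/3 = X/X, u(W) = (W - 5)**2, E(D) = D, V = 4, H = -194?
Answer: -201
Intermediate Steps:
u(W) = (-5 + W)**2
Y(X) = -3 (Y(X) = -3*X/X = -3*1 = -3)
(Y(u(V)) + H) + E(-4) = (-3 - 194) - 4 = -197 - 4 = -201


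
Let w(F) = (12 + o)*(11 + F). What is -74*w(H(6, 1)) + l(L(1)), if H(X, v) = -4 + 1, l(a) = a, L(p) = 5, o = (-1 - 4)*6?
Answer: 10661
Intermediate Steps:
o = -30 (o = -5*6 = -30)
H(X, v) = -3
w(F) = -198 - 18*F (w(F) = (12 - 30)*(11 + F) = -18*(11 + F) = -198 - 18*F)
-74*w(H(6, 1)) + l(L(1)) = -74*(-198 - 18*(-3)) + 5 = -74*(-198 + 54) + 5 = -74*(-144) + 5 = 10656 + 5 = 10661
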